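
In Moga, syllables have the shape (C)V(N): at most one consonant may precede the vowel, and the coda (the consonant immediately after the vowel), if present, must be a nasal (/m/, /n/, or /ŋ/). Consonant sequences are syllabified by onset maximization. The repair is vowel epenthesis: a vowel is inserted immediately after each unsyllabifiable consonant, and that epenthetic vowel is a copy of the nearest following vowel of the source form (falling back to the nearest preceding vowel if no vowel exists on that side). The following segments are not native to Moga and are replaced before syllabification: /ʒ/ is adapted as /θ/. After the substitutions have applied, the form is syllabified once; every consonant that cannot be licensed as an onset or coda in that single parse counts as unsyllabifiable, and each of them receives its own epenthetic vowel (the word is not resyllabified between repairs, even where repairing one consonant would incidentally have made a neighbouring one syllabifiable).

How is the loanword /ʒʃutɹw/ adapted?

Substitution: /ʒ/ → /θ/, giving /θʃutɹw/.
Syllabifying with onset maximization leaves /θ/, /t/, /ɹ/, /w/ stranded (only a nasal (/m/, /n/, or /ŋ/) is licensed in coda position; onsets are limited to one consonant).
Each unlicensed consonant becomes the onset of a new syllable: /θ/ → /θu/, /t/ → /tu/, /ɹ/ → /ɹu/, /w/ → /wu/.

θuʃutuɹuwu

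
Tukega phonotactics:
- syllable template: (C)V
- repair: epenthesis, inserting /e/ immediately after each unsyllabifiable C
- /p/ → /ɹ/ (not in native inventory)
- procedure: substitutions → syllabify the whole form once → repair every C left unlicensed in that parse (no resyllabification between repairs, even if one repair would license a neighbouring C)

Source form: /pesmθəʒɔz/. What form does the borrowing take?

ɹesemeθəʒɔze

Substitution: /p/ → /ɹ/, giving /ɹesmθəʒɔz/.
Under (C)V, the unsyllabifiable consonants are /s/, /m/, /z/ (no codas are permitted; onsets are limited to one consonant).
Each unlicensed consonant becomes the onset of a new syllable: /s/ → /se/, /m/ → /me/, /z/ → /ze/.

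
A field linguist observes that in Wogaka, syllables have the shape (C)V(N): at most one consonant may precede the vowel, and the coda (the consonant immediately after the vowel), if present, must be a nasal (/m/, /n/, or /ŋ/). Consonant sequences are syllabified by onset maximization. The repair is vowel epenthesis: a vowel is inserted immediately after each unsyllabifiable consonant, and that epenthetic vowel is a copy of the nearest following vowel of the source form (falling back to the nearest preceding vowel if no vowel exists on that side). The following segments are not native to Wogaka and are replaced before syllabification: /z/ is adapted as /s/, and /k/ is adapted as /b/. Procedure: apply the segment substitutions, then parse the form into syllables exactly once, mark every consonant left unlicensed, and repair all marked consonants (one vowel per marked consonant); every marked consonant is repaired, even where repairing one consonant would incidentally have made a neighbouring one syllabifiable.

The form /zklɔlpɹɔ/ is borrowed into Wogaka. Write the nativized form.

Substitution: /z/ → /s/, /k/ → /b/, giving /sblɔlpɹɔ/.
Under (C)V(N), the unsyllabifiable consonants are /s/, /b/, /l/, /p/ (only a nasal (/m/, /n/, or /ŋ/) is licensed in coda position; onsets are limited to one consonant).
Each unlicensed consonant becomes the onset of a new syllable: /s/ → /sɔ/, /b/ → /bɔ/, /l/ → /lɔ/, /p/ → /pɔ/.

sɔbɔlɔlɔpɔɹɔ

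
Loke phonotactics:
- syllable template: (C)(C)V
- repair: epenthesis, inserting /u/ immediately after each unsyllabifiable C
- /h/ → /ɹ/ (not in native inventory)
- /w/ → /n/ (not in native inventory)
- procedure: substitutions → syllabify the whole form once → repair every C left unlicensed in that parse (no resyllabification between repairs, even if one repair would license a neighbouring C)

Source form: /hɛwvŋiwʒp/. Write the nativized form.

ɹɛnuvŋinuʒupu

Substitution: /h/ → /ɹ/, /w/ → /n/, giving /ɹɛnvŋinʒp/.
The consonants /n/, /n/, /ʒ/, /p/ cannot be parsed into a legal (C)(C)V syllable (no codas are permitted; onsets may contain at most 2 consonants).
Epenthesis after each stranded consonant: /n/ → /nu/, /n/ → /nu/, /ʒ/ → /ʒu/, /p/ → /pu/.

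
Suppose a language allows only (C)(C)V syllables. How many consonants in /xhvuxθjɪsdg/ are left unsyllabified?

5

Syllabifying with onset maximization leaves /x/, /x/, /s/, /d/, /g/ stranded (no codas are permitted; onsets may contain at most 2 consonants).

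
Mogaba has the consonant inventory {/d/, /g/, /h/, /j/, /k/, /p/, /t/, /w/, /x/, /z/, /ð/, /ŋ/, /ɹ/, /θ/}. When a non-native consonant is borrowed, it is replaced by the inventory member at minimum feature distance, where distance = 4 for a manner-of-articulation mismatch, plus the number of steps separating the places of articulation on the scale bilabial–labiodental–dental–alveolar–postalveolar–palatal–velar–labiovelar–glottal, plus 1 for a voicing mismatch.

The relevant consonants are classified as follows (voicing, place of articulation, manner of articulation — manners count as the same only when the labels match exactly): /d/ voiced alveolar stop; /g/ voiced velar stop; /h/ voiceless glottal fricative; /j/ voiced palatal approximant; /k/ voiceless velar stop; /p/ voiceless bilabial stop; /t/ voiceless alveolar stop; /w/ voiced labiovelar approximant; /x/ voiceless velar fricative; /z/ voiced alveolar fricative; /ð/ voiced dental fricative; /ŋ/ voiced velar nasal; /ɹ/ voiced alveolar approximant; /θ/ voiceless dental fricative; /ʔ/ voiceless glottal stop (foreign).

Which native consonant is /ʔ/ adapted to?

/k/ is closest: same manner (stop), place distance 2 (glottal→velar), same voicing; total 2. Next closest is /g/ at distance 3.

k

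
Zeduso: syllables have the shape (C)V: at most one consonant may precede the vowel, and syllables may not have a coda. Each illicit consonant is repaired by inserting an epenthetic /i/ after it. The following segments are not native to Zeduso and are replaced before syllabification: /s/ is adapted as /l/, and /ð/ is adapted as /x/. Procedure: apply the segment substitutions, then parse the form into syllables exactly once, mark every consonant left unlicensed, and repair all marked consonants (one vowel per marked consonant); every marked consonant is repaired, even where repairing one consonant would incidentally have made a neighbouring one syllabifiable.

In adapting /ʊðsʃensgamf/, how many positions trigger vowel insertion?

6

After substitution the input is /ʊxlʃenlgamf/.
The unsyllabifiable consonants are /x/, /l/, /n/, /l/, /m/, /f/; each receives one epenthetic vowel.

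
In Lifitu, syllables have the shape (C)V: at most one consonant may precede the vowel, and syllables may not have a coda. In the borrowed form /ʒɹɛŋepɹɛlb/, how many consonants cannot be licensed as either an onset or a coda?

The consonants /ʒ/, /p/, /l/, /b/ cannot be parsed into a legal (C)V syllable (no codas are permitted; onsets are limited to one consonant).

4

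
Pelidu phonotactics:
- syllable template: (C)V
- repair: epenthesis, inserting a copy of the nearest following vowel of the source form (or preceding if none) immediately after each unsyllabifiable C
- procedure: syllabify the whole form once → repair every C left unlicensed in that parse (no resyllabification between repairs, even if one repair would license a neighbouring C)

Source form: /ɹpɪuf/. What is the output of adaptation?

Under (C)V, the unsyllabifiable consonants are /ɹ/, /f/ (no codas are permitted; onsets are limited to one consonant).
Epenthesis after each stranded consonant: /ɹ/ → /ɹɪ/, /f/ → /fu/.

ɹɪpɪufu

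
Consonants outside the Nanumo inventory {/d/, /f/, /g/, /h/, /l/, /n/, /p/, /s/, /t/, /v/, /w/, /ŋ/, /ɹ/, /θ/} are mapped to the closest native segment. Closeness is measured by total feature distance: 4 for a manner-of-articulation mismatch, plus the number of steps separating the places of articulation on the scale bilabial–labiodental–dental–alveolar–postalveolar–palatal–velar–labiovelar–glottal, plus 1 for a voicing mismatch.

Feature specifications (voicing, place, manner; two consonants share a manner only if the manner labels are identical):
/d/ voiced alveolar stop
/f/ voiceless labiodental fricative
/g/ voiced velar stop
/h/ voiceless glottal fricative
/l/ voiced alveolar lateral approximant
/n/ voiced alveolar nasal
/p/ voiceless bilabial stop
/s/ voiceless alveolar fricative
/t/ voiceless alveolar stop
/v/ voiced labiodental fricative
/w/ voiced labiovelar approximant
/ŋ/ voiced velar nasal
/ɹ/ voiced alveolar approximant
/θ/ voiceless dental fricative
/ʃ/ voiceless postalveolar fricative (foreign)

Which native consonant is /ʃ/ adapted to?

s

/s/ is closest: same manner (fricative), place distance 1 (postalveolar→alveolar), same voicing; total 1. Next closest is /θ/ at distance 2.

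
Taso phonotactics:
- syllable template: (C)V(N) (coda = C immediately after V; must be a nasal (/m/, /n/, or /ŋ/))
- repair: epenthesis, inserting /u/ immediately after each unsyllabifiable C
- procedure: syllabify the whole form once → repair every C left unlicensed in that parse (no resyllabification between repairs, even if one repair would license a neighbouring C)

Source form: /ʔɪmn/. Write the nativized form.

ʔɪmnu

Under (C)V(N), the unsyllabifiable consonants are /n/ (only a nasal (/m/, /n/, or /ŋ/) is licensed in coda position; onsets are limited to one consonant).
Inserting the epenthetic vowel yields /n/ → /nu/.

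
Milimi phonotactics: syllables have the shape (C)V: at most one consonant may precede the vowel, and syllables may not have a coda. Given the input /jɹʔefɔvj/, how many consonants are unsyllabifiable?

Syllabifying with onset maximization leaves /j/, /ɹ/, /v/, /j/ stranded (no codas are permitted; onsets are limited to one consonant).

4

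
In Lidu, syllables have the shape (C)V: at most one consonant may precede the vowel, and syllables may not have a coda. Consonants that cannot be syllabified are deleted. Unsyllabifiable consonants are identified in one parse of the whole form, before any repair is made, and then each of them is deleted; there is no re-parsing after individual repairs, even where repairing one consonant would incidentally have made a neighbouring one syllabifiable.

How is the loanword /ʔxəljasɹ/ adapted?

xəja

Under (C)V, the unsyllabifiable consonants are /ʔ/, /l/, /s/, /ɹ/ (no codas are permitted; onsets are limited to one consonant).
Deletion applies to /ʔ/, /l/, /s/, /ɹ/.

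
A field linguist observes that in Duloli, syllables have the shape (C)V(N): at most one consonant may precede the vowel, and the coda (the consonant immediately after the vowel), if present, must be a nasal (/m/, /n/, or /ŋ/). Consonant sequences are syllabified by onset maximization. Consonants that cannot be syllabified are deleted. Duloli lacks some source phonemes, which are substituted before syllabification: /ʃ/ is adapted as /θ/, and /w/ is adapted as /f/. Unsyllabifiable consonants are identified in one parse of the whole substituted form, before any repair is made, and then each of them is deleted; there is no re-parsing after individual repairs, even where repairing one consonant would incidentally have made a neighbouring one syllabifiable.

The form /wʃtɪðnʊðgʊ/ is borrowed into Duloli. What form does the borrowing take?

tɪnʊgʊ

Substitution: /w/ → /f/, /ʃ/ → /θ/, giving /fθtɪðnʊðgʊ/.
Under (C)V(N), the unsyllabifiable consonants are /f/, /θ/, /ð/, /ð/ (only a nasal (/m/, /n/, or /ŋ/) is licensed in coda position; onsets are limited to one consonant).
Deletion applies to /f/, /θ/, /ð/, /ð/.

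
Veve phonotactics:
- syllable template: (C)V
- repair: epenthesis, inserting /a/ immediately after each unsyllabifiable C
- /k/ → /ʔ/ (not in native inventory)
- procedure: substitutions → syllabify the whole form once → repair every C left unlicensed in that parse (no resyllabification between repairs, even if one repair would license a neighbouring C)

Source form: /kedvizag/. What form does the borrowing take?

Substitution: /k/ → /ʔ/, giving /ʔedvizag/.
Syllabifying with onset maximization leaves /d/, /g/ stranded (no codas are permitted; onsets are limited to one consonant).
Epenthesis after each stranded consonant: /d/ → /da/, /g/ → /ga/.

ʔedavizaga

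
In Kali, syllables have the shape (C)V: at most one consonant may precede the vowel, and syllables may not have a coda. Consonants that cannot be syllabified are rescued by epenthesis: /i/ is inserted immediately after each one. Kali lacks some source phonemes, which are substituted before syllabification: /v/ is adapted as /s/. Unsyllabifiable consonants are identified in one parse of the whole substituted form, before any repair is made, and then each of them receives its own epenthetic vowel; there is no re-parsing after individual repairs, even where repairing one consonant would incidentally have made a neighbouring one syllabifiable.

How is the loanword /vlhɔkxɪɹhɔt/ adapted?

Substitution: /v/ → /s/, giving /slhɔkxɪɹhɔt/.
The consonants /s/, /l/, /k/, /ɹ/, /t/ cannot be parsed into a legal (C)V syllable (no codas are permitted; onsets are limited to one consonant).
Inserting the epenthetic vowel yields /s/ → /si/, /l/ → /li/, /k/ → /ki/, /ɹ/ → /ɹi/, /t/ → /ti/.

silihɔkixɪɹihɔti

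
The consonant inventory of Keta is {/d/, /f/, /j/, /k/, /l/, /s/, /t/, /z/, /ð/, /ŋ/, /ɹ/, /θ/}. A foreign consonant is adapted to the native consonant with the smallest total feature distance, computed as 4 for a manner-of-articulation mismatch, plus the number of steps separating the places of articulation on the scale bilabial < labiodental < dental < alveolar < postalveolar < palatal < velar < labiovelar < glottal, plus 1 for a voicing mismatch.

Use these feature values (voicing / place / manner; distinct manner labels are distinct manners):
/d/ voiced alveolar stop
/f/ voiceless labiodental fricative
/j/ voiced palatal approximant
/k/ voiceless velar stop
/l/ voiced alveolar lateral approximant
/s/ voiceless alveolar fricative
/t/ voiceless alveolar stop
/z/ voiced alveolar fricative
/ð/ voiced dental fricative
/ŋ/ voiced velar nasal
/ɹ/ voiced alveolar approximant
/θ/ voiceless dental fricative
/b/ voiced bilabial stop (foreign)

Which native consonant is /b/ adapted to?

/d/ is closest: same manner (stop), place distance 3 (bilabial→alveolar), same voicing; total 3. Next closest is /t/ at distance 4.

d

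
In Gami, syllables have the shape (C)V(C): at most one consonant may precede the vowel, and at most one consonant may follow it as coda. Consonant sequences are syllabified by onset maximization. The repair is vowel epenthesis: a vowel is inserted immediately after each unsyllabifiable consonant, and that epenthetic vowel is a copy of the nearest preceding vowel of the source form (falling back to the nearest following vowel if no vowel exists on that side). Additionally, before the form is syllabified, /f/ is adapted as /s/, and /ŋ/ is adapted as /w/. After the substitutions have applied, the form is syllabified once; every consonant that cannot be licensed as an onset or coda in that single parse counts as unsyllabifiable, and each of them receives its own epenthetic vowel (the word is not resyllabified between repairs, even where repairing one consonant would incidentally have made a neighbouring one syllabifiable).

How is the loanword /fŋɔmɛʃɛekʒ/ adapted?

sɔwɔmɛʃɛekʒe

Substitution: /f/ → /s/, /ŋ/ → /w/, giving /swɔmɛʃɛekʒ/.
Syllabifying with onset maximization leaves /s/, /ʒ/ stranded (at most one coda consonant is licensed; onsets are limited to one consonant).
Inserting the epenthetic vowel yields /s/ → /sɔ/, /ʒ/ → /ʒe/.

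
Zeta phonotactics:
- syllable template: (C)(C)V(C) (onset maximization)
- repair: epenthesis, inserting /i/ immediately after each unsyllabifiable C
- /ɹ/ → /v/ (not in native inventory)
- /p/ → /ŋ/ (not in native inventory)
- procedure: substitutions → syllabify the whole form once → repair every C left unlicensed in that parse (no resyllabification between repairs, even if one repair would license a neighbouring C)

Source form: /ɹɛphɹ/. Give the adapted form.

Substitution: /ɹ/ → /v/, /p/ → /ŋ/, giving /vɛŋhv/.
The consonants /h/, /v/ cannot be parsed into a legal (C)(C)V(C) syllable (at most one coda consonant is licensed; onsets may contain at most 2 consonants).
Inserting the epenthetic vowel yields /h/ → /hi/, /v/ → /vi/.

vɛŋhivi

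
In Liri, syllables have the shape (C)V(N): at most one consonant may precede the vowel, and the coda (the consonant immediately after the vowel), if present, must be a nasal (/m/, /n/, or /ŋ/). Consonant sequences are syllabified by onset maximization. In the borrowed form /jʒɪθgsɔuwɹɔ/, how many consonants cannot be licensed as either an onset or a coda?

4

The consonants /j/, /θ/, /g/, /w/ cannot be parsed into a legal (C)V(N) syllable (only a nasal (/m/, /n/, or /ŋ/) is licensed in coda position; onsets are limited to one consonant).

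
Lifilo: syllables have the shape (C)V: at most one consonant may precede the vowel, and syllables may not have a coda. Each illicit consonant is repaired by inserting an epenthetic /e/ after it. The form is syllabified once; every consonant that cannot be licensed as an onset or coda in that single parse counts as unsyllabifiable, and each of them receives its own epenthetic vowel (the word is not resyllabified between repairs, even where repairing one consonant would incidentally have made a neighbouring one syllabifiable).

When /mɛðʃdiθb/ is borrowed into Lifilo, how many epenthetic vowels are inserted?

The unsyllabifiable consonants are /ð/, /ʃ/, /θ/, /b/; each receives one epenthetic vowel.

4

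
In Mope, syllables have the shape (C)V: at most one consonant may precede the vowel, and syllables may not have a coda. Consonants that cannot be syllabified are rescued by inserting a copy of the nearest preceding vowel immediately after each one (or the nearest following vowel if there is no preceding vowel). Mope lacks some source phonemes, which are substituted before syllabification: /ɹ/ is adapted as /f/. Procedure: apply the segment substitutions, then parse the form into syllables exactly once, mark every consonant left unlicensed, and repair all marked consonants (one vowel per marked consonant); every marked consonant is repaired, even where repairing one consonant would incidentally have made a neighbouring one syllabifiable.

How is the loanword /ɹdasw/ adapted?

Substitution: /ɹ/ → /f/, giving /fdasw/.
Syllabifying with onset maximization leaves /f/, /s/, /w/ stranded (no codas are permitted; onsets are limited to one consonant).
Each unlicensed consonant becomes the onset of a new syllable: /f/ → /fa/, /s/ → /sa/, /w/ → /wa/.

fadasawa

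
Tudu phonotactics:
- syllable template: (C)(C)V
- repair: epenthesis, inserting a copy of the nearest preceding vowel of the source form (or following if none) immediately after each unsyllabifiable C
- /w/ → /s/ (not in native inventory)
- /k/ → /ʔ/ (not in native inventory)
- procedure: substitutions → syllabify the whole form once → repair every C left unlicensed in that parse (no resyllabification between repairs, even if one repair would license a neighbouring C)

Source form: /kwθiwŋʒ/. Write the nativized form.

ʔisθisiŋiʒi

Substitution: /k/ → /ʔ/, /w/ → /s/, giving /ʔsθisŋʒ/.
Under (C)(C)V, the unsyllabifiable consonants are /ʔ/, /s/, /ŋ/, /ʒ/ (no codas are permitted; onsets may contain at most 2 consonants).
Epenthesis after each stranded consonant: /ʔ/ → /ʔi/, /s/ → /si/, /ŋ/ → /ŋi/, /ʒ/ → /ʒi/.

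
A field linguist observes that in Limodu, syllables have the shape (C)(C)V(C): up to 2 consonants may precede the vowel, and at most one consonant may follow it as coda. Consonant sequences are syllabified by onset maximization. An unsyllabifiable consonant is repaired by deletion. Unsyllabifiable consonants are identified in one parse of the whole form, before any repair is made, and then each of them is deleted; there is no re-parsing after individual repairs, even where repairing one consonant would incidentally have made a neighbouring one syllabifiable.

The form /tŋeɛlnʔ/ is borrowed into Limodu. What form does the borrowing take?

The consonants /n/, /ʔ/ cannot be parsed into a legal (C)(C)V(C) syllable (at most one coda consonant is licensed; onsets may contain at most 2 consonants).
Deletion applies to /n/, /ʔ/.

tŋeɛl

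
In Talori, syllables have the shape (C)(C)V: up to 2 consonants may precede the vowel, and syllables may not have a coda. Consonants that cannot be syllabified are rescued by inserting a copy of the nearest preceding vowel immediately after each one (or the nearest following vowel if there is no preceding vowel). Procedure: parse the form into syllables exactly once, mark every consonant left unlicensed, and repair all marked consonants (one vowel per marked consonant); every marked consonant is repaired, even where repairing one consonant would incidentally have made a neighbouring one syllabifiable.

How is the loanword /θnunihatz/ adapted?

θnunihataza

The consonants /t/, /z/ cannot be parsed into a legal (C)(C)V syllable (no codas are permitted; onsets may contain at most 2 consonants).
Inserting the epenthetic vowel yields /t/ → /ta/, /z/ → /za/.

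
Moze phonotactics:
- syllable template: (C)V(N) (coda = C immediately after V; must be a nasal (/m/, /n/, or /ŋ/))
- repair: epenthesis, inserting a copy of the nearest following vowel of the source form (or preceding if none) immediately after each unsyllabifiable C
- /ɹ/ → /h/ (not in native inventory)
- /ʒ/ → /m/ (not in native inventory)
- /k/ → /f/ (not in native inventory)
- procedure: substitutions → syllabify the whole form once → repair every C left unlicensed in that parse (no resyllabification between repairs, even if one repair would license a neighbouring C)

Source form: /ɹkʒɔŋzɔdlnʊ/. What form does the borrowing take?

hɔfɔmɔŋzɔdʊlʊnʊ

Substitution: /ɹ/ → /h/, /k/ → /f/, /ʒ/ → /m/, giving /hfmɔŋzɔdlnʊ/.
The consonants /h/, /f/, /d/, /l/ cannot be parsed into a legal (C)V(N) syllable (only a nasal (/m/, /n/, or /ŋ/) is licensed in coda position; onsets are limited to one consonant).
Each unlicensed consonant becomes the onset of a new syllable: /h/ → /hɔ/, /f/ → /fɔ/, /d/ → /dʊ/, /l/ → /lʊ/.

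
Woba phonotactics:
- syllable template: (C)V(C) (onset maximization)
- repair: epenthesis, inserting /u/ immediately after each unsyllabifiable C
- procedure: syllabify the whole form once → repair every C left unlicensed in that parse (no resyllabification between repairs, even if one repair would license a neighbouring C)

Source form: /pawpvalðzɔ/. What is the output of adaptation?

pawpuvalðuzɔ

Under (C)V(C), the unsyllabifiable consonants are /p/, /ð/ (at most one coda consonant is licensed; onsets are limited to one consonant).
Inserting the epenthetic vowel yields /p/ → /pu/, /ð/ → /ðu/.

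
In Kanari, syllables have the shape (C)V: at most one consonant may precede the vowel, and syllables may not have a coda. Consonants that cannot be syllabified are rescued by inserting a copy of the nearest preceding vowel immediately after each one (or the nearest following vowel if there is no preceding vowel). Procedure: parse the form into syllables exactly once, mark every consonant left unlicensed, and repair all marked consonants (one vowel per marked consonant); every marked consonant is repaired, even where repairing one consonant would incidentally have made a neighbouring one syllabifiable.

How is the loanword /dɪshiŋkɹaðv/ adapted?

Under (C)V, the unsyllabifiable consonants are /s/, /ŋ/, /k/, /ð/, /v/ (no codas are permitted; onsets are limited to one consonant).
Inserting the epenthetic vowel yields /s/ → /sɪ/, /ŋ/ → /ŋi/, /k/ → /ki/, /ð/ → /ða/, /v/ → /va/.

dɪsɪhiŋikiɹaðava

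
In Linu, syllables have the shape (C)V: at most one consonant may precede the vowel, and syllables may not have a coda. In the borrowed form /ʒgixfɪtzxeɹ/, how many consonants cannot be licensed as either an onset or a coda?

The consonants /ʒ/, /x/, /t/, /z/, /ɹ/ cannot be parsed into a legal (C)V syllable (no codas are permitted; onsets are limited to one consonant).

5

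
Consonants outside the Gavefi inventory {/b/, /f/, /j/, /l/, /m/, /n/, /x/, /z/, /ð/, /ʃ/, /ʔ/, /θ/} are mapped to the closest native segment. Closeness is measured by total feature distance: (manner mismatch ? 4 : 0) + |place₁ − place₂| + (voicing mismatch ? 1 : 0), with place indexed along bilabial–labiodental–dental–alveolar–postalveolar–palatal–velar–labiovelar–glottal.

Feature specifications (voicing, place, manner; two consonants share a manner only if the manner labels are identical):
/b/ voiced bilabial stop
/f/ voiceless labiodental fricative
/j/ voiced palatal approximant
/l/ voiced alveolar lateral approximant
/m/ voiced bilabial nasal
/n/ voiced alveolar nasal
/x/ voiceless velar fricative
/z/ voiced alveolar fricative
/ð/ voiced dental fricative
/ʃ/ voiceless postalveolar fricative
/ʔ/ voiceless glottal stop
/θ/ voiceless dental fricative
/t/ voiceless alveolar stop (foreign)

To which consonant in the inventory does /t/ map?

/b/ is closest: same manner (stop), place distance 3 (alveolar→bilabial), voicing differs (+1); total 4. Next closest is /l/ at distance 5.

b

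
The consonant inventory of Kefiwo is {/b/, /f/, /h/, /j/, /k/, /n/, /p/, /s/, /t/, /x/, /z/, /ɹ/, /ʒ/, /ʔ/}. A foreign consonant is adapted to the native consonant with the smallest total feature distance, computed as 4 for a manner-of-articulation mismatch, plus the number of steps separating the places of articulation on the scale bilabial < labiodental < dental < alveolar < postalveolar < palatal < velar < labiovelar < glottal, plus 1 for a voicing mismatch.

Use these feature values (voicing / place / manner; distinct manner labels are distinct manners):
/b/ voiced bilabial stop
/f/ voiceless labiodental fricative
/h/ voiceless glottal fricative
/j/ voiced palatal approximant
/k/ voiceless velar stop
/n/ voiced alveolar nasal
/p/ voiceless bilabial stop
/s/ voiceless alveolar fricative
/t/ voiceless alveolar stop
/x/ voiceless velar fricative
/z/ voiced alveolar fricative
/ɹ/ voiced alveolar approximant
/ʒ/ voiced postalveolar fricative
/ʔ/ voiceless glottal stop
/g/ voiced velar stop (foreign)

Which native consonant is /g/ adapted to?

/k/ is closest: same manner (stop), place distance 0 (velar→velar), voicing differs (+1); total 1. Next closest is /ʔ/ at distance 3.

k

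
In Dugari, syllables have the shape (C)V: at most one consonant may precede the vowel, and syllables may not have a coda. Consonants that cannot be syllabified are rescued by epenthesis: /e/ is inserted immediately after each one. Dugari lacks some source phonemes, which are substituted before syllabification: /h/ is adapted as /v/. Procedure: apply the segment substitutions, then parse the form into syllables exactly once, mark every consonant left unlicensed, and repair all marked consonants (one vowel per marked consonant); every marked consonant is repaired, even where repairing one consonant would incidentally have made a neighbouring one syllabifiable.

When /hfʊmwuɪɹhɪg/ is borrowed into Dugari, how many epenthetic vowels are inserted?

4

After substitution the input is /vfʊmwuɪɹvɪg/.
The unsyllabifiable consonants are /v/, /m/, /ɹ/, /g/; each receives one epenthetic vowel.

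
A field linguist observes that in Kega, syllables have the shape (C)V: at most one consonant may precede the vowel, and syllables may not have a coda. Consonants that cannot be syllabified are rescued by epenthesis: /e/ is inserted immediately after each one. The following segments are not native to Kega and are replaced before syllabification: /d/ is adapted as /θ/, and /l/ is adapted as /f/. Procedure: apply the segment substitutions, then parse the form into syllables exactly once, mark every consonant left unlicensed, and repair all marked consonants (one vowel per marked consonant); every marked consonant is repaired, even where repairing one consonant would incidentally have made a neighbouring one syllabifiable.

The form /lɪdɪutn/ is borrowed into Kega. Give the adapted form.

Substitution: /l/ → /f/, /d/ → /θ/, giving /fɪθɪutn/.
The consonants /t/, /n/ cannot be parsed into a legal (C)V syllable (no codas are permitted; onsets are limited to one consonant).
Each unlicensed consonant becomes the onset of a new syllable: /t/ → /te/, /n/ → /ne/.

fɪθɪutene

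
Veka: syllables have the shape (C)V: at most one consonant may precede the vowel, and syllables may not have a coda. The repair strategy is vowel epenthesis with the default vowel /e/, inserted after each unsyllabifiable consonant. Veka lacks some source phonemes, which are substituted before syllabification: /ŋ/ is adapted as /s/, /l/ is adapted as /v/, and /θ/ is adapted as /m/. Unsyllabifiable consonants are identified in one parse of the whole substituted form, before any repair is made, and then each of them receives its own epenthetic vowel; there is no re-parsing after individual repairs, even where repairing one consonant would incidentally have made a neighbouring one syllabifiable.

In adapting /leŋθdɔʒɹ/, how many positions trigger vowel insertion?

4

After substitution the input is /vesmdɔʒɹ/.
The unsyllabifiable consonants are /s/, /m/, /ʒ/, /ɹ/; each receives one epenthetic vowel.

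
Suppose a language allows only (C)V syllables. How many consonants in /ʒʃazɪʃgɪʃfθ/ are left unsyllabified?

5

Syllabifying with onset maximization leaves /ʒ/, /ʃ/, /ʃ/, /f/, /θ/ stranded (no codas are permitted; onsets are limited to one consonant).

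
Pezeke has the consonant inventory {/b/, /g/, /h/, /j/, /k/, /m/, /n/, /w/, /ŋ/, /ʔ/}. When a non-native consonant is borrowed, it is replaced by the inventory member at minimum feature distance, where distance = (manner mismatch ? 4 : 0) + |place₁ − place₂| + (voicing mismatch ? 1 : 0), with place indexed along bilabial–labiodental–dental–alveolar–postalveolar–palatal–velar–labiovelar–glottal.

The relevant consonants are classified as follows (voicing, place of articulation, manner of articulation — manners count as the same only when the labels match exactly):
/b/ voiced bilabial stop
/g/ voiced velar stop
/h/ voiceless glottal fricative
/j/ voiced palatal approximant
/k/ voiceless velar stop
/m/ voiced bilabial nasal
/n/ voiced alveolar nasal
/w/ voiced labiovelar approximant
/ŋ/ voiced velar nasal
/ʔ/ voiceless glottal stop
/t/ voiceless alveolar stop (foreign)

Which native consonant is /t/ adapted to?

k

/k/ is closest: same manner (stop), place distance 3 (alveolar→velar), same voicing; total 3. Next closest is /b/ at distance 4.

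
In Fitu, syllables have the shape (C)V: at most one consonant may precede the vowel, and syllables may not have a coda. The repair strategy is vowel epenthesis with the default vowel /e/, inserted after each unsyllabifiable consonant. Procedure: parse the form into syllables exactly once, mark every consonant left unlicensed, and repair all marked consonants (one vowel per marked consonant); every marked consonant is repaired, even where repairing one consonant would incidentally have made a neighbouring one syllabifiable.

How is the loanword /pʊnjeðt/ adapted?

Syllabifying with onset maximization leaves /n/, /ð/, /t/ stranded (no codas are permitted; onsets are limited to one consonant).
Inserting the epenthetic vowel yields /n/ → /ne/, /ð/ → /ðe/, /t/ → /te/.

pʊnejeðete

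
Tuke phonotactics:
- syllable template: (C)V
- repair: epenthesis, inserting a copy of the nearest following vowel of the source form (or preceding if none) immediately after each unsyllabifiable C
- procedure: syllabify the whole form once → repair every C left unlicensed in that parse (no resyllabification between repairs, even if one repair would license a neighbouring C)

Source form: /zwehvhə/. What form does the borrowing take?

zewehəvəhə

Syllabifying with onset maximization leaves /z/, /h/, /v/ stranded (no codas are permitted; onsets are limited to one consonant).
Inserting the epenthetic vowel yields /z/ → /ze/, /h/ → /hə/, /v/ → /və/.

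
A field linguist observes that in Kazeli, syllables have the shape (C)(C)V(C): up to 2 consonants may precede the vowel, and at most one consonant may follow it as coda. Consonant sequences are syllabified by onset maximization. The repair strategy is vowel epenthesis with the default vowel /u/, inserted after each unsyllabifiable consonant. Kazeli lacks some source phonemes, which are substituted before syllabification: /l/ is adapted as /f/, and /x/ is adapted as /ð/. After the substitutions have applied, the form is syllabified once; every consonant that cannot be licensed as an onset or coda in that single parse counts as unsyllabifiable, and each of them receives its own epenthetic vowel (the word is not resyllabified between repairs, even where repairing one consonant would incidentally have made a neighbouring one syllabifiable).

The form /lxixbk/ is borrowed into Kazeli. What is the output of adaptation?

fðiðbuku

Substitution: /l/ → /f/, /x/ → /ð/, giving /fðiðbk/.
The consonants /b/, /k/ cannot be parsed into a legal (C)(C)V(C) syllable (at most one coda consonant is licensed; onsets may contain at most 2 consonants).
Epenthesis after each stranded consonant: /b/ → /bu/, /k/ → /ku/.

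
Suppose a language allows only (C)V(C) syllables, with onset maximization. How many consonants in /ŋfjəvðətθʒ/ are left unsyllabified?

4

Syllabifying with onset maximization leaves /ŋ/, /f/, /θ/, /ʒ/ stranded (at most one coda consonant is licensed; onsets are limited to one consonant).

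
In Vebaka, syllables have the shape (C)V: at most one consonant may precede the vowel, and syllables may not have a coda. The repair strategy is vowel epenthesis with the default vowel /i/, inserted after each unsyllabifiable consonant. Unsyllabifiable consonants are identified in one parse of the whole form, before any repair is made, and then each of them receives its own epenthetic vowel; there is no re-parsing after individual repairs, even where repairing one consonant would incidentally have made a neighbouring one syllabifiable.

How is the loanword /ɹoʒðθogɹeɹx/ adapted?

The consonants /ʒ/, /ð/, /g/, /ɹ/, /x/ cannot be parsed into a legal (C)V syllable (no codas are permitted; onsets are limited to one consonant).
Each unlicensed consonant becomes the onset of a new syllable: /ʒ/ → /ʒi/, /ð/ → /ði/, /g/ → /gi/, /ɹ/ → /ɹi/, /x/ → /xi/.

ɹoʒiðiθogiɹeɹixi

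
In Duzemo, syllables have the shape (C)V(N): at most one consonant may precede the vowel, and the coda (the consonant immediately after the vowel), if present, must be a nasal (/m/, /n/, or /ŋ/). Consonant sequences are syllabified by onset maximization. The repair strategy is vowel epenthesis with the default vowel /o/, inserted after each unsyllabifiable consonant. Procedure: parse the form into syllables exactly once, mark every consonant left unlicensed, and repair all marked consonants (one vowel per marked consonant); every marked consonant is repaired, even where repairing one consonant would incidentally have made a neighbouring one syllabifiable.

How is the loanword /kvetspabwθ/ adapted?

kovetosopabowoθo

The consonants /k/, /t/, /s/, /b/, /w/, /θ/ cannot be parsed into a legal (C)V(N) syllable (only a nasal (/m/, /n/, or /ŋ/) is licensed in coda position; onsets are limited to one consonant).
Epenthesis after each stranded consonant: /k/ → /ko/, /t/ → /to/, /s/ → /so/, /b/ → /bo/, /w/ → /wo/, /θ/ → /θo/.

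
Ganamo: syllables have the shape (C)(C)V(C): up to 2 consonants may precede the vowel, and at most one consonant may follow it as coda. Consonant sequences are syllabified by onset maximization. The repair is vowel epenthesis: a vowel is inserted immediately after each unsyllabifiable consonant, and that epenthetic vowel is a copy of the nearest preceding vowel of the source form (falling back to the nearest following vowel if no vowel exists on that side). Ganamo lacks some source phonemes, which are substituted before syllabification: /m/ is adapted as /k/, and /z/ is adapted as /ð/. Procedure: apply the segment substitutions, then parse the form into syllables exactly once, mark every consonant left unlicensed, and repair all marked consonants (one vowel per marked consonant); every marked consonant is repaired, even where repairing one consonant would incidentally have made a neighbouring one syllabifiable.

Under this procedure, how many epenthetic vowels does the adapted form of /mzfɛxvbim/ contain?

After substitution the input is /kðfɛxvbik/.
The unsyllabifiable consonants are /k/; each receives one epenthetic vowel.

1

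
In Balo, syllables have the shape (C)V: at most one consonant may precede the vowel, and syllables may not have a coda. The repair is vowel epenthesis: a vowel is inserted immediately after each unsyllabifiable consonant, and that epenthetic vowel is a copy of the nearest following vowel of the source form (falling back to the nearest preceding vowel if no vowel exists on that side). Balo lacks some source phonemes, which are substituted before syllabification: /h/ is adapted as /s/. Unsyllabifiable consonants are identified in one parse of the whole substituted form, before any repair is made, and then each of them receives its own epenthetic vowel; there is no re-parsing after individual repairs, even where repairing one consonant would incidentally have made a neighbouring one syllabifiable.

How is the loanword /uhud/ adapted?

Substitution: /h/ → /s/, giving /usud/.
Under (C)V, the unsyllabifiable consonants are /d/ (no codas are permitted; onsets are limited to one consonant).
Each unlicensed consonant becomes the onset of a new syllable: /d/ → /du/.

usudu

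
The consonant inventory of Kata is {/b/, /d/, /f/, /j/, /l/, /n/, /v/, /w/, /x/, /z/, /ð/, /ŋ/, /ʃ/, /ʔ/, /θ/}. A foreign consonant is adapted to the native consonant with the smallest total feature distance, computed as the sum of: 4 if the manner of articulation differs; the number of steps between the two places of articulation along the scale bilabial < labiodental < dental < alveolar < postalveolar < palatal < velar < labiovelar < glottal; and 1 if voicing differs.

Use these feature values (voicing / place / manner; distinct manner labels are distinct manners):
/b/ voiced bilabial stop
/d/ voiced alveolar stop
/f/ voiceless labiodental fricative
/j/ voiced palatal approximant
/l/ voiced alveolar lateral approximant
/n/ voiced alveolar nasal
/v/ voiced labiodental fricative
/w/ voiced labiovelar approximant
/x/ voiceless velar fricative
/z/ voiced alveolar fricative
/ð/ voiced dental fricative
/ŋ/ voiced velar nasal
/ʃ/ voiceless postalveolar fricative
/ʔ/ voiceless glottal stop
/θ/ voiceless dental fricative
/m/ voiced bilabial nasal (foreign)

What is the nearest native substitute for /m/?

/n/ is closest: same manner (nasal), place distance 3 (bilabial→alveolar), same voicing; total 3. Next closest is /b/ at distance 4.

n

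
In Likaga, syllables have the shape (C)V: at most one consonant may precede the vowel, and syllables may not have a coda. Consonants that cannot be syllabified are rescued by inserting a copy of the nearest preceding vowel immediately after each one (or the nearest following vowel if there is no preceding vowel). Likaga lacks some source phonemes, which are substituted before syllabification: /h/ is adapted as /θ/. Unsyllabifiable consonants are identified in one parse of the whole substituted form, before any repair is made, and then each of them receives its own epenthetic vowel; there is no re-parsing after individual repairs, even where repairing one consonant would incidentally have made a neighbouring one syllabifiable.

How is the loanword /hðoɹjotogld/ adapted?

Substitution: /h/ → /θ/, giving /θðoɹjotogld/.
Under (C)V, the unsyllabifiable consonants are /θ/, /ɹ/, /g/, /l/, /d/ (no codas are permitted; onsets are limited to one consonant).
Each unlicensed consonant becomes the onset of a new syllable: /θ/ → /θo/, /ɹ/ → /ɹo/, /g/ → /go/, /l/ → /lo/, /d/ → /do/.

θoðoɹojotogolodo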